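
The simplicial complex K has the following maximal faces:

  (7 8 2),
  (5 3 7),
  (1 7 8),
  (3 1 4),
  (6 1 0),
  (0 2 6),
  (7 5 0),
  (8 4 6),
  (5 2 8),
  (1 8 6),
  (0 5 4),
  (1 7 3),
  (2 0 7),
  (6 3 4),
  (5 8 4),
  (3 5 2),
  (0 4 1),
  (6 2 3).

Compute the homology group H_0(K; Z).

We work with the vertex ordering 0 < 1 < 2 < 3 < 4 < 5 < 6 < 7 < 8. The simplices of K, each written with vertices in increasing order, are:

  0-simplices (9): [0], [1], [2], [3], [4], [5], [6], [7], [8]
  1-simplices (27): (27 of them)
  2-simplices (18): [0,1,4], [0,1,6], [0,2,6], [0,2,7], [0,4,5], [0,5,7], [1,3,4], [1,3,7], [1,6,8], [1,7,8], [2,3,5], [2,3,6], [2,5,8], [2,7,8], [3,4,6], [3,5,7], [4,5,8], [4,6,8]

giving chain groups C_0 ≅ Z^9, C_1 ≅ Z^27, C_2 ≅ Z^18.

The boundary map ∂_1: C_1 → C_0 is given by ∂[p,q] = [q] − [p]. For instance
  ∂[2,6] = [6] − [2].
The resulting 9×27 matrix has rank 8, and its Smith normal form has invariant factors (1,1,1,1,1,1,1,1).

∂_2: C_2 → C_1 maps a triangle to the signed sum of its edges. For instance
  ∂[2,3,6] = [3,6] − [2,6] + [2,3],
  ∂[1,7,8] = [7,8] − [1,8] + [1,7].
As a 27×18 matrix over Z this has rank 18, with invariant factors (1,1,1,1,1,1,1,1,1,1,1,1,1,1,1,1,1,2).

Now H_k = ker ∂_k / im ∂_{k+1}, so:

  H_0: rank C_0 − rank ∂_1 = 9 − 8 = 1, and the invariant factors of ∂_1 are all 1, so H_0 = Z.

H_0 = Z.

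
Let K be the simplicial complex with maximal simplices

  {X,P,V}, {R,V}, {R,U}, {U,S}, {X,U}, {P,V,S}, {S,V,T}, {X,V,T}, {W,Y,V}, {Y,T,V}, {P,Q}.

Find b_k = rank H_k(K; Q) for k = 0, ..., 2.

We work with the vertex ordering P < Q < R < S < T < U < V < W < X < Y. The simplices of K, each written with vertices in increasing order, are:

  0-simplices (10): P, Q, R, S, T, U, V, W, X, Y
  1-simplices (17): PQ, PS, PV, PX, RU, RV, ST, SU, SV, TV, TX, TY, UX, VW, VX, VY, WY
  2-simplices (6): PSV, PVX, STV, TVX, TVY, VWY

Hence C_0 ≅ Z^10, C_1 ≅ Z^17, C_2 ≅ Z^6.

The boundary map ∂_1: C_1 → C_0 is given by ∂[p,q] = [q] − [p]. For instance
  ∂RV = V − R.
The 10×17 boundary matrix has rank 9 and Smith normal form diag(1,1,1,1,1,1,1,1,1).

Boundary ∂_2: C_2 → C_1 acts by ∂[p,q,r] = [q,r] − [p,r] + [p,q]. For instance
  ∂PSV = SV − PV + PS,
  ∂PVX = VX − PX + PV.
This gives a 17×6 integer matrix of rank 6; reducing to Smith normal form yields diagonal entries (1,1,1,1,1,1).

From H_k ≅ ker(∂_k) / im(∂_{k+1}) we obtain:

  H_0: rank C_0 − rank ∂_1 = 10 − 9 = 1, and the invariant factors of ∂_1 are all 1, so H_0 ≅ Z.
  H_1: rank ker ∂_1 − rank ∂_2 = (17 − 9) − 6 = 2, and the invariant factors of ∂_2 are all 1, so H_1 ≅ Z^2.
  H_2: rank ker ∂_2 − rank ∂_3 = (6 − 6) − 0 = 0, and there is no ∂_3, so H_2 ≅ 0.

Hence the Betti numbers are b_0 = 1, b_1 = 2, b_2 = 0.

b_0 = 1, b_1 = 2, b_2 = 0.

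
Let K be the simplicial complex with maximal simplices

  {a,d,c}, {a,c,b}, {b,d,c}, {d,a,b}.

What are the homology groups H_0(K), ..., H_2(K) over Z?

Fix the vertex order a < b < c < d and write every simplex with vertices in increasing order. Then dim K = 2 and the simplices of K are:

  0-simplices (4): a, b, c, d
  1-simplices (6): ab, ac, ad, bc, bd, cd
  2-simplices (4): abc, abd, acd, bcd

giving chain groups C_0 ≅ Z^4, C_1 ≅ Z^6, C_2 ≅ Z^4.

The boundary map ∂_1: C_1 → C_0 maps an edge to its endpoints' difference, ∂[p,q] = q − p. For instance
  ∂bc = c − b.
The 4×6 boundary matrix has rank 3 and Smith normal form diag(1,1,1).

∂_2: C_2 → C_1 maps a triangle to the signed sum of its edges. For instance
  ∂bcd = cd − bd + bc,
  ∂abd = bd − ad + ab.
This gives a 6×4 integer matrix of rank 3; reducing to Smith normal form yields diagonal entries (1,1,1).

Computing H_k = (kernel of ∂_k) / (image of ∂_{k+1}):

  H_0: rank C_0 − rank ∂_1 = 4 − 3 = 1, and the invariant factors of ∂_1 are all 1, so H_0 = Z.
  H_1: rank ker ∂_1 − rank ∂_2 = (6 − 3) − 3 = 0, and the invariant factors of ∂_2 are all 1, so H_1 = 0.
  H_2: rank ker ∂_2 − rank ∂_3 = (4 − 3) − 0 = 1, and there is no ∂_3, so H_2 = Z.

As a check, the Euler characteristic is 4 − 6 + 4 = 2, which agrees with 1 − 0 + 1 = 2.

H_0 = Z,  H_1 = 0,  H_2 = Z.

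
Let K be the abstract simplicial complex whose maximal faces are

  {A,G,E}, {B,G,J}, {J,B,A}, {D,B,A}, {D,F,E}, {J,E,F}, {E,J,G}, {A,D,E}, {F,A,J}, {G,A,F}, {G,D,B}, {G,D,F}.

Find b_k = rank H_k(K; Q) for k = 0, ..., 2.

Order the vertices as A < B < D < E < F < G < J. Listing each simplex with vertices in this order, K has dimension 2 with simplices:

  0-simplices (7): A, B, D, E, F, G, J
  1-simplices (18): AB, AD, AE, AF, AG, AJ, BD, BG, BJ, DE, DF, DG, EF, EG, EJ, FG, FJ, GJ
  2-simplices (12): ABD, ABJ, ADE, AEG, AFG, AFJ, BDG, BGJ, DEF, DFG, EFJ, EGJ

giving chain groups C_0 ≅ Z^7, C_1 ≅ Z^18, C_2 ≅ Z^12.

The boundary map ∂_1: C_1 → C_0 sends each edge [p,q] (with p < q) to q − p.
The resulting 7×18 matrix has rank 6, and its Smith normal form has invariant factors (1,1,1,1,1,1).

Boundary ∂_2: C_2 → C_1 maps a triangle to the signed sum of its edges. For instance
  ∂DFG = FG − DG + DF,
  ∂EFJ = FJ − EJ + EF.
This gives a 18×12 integer matrix of rank 12; reducing to Smith normal form yields diagonal entries (1,1,1,1,1,1,1,1,1,1,1,2).

From H_k ≅ ker(∂_k) / im(∂_{k+1}) we obtain:

  H_0: rank C_0 − rank ∂_1 = 7 − 6 = 1, and the invariant factors of ∂_1 are all 1, so H_0 = Z.
  H_1: rank ker ∂_1 − rank ∂_2 = (18 − 6) − 12 = 0, and ∂_2 has invariant factor 2 > 1, so H_1 = Z/2.
  H_2: rank ker ∂_2 − rank ∂_3 = (12 − 12) − 0 = 0, and there is no ∂_3, so H_2 = 0.

As a check, the Euler characteristic is 7 − 18 + 12 = 1, which agrees with 1 − 0 + 0 = 1.

Hence the Betti numbers are b_0 = 1, b_1 = 0, b_2 = 0.

b_0 = 1, b_1 = 0, b_2 = 0.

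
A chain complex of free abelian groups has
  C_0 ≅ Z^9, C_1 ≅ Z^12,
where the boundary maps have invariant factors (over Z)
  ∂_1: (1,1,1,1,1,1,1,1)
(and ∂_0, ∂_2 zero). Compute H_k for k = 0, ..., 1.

H_0: b_0 = 9 − 0 − 8 = 1; torsion from ∂_1 factors > 1: none. So H_0 = Z.
H_1: b_1 = 12 − 8 − 0 = 4; torsion from ∂_2 factors > 1: none. So H_1 = Z^4.

H_0 = Z,  H_1 = Z^4.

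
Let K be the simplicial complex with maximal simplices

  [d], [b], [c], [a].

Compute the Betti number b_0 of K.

b_0 = 4.

Fix the vertex order a < b < c < d and write every simplex with vertices in increasing order. Then dim K = 0 and the simplices of K are:

  0-simplices (4): a, b, c, d

giving chain groups C_0 ≅ Z^4.

Now H_k = ker ∂_k / im ∂_{k+1}, so:

  H_0: rank C_0 − rank ∂_1 = 4 − 0 = 4, and there is no ∂_1, so H_0 = Z^4.

Hence the Betti numbers are b_0 = 4.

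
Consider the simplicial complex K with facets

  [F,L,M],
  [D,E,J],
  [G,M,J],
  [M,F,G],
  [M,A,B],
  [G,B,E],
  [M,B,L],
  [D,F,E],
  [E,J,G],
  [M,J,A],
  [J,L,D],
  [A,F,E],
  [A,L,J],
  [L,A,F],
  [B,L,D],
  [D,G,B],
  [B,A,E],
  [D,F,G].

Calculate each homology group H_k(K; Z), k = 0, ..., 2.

H_0 ≅ Z,  H_1 ≅ Z ⊕ Z/2Z,  H_2 = 0.

K has 9 vertices, 27 edges, 18 triangles.
rank ∂_0 = 0, rank ∂_1 = 8 ⇒ b_0 = 9 − 0 − 8 = 1; all invariant factors of ∂_1 are 1 so no torsion. So H_0 ≅ Z.
rank ∂_1 = 8, rank ∂_2 = 18 ⇒ b_1 = 27 − 8 − 18 = 1; ∂_2 has invariant factor(s) [2] giving torsion. So H_1 ≅ Z ⊕ Z/2Z.
rank ∂_2 = 18, rank ∂_3 = 0 ⇒ b_2 = 18 − 18 − 0 = 0. So H_2 ≅ 0.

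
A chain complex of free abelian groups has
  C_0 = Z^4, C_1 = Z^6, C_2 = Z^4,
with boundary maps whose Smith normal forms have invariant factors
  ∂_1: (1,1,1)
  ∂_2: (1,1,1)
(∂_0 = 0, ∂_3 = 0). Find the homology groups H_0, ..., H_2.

H_0 ≅ Z,  H_1 = 0,  H_2 ≅ Z.

H_0: b_0 = 4 − 0 − 3 = 1; torsion from ∂_1 factors > 1: none. So H_0 ≅ Z.
H_1: b_1 = 6 − 3 − 3 = 0; torsion from ∂_2 factors > 1: none. So H_1 ≅ 0.
H_2: b_2 = 4 − 3 − 0 = 1; torsion from ∂_3 factors > 1: none. So H_2 ≅ Z.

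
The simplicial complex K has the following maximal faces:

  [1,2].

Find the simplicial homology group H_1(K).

H_1 = 0.

K has 2 vertices, 1 edge.
rank ∂_1 = 1, rank ∂_2 = 0 ⇒ b_1 = 1 − 1 − 0 = 0. So H_1 ≅ 0.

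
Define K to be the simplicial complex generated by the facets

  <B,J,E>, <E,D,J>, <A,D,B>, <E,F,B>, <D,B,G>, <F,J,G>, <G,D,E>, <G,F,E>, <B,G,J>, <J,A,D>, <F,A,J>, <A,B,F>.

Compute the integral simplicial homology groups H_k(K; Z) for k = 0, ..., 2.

H_0 ≅ Z,  H_1 ≅ Z_2,  H_2 = 0.

Fix the vertex order A < B < D < E < F < G < J and write every simplex with vertices in increasing order. Then dim K = 2 and the simplices of K are:

  0-simplices (7): A, B, D, E, F, G, J
  1-simplices (18): AB, AD, AF, AJ, BD, BE, BF, BG, BJ, DE, DG, DJ, EF, EG, EJ, FG, FJ, GJ
  2-simplices (12): ABD, ABF, ADJ, AFJ, BDG, BEF, BEJ, BGJ, DEG, DEJ, EFG, FGJ

Hence C_0 ≅ Z^7, C_1 ≅ Z^18, C_2 ≅ Z^12.

Boundary ∂_1: C_1 → C_0 sends each edge [p,q] (with p < q) to q − p. For instance
  ∂AD = D − A.
As a 7×18 matrix over Z this has rank 6, with invariant factors (1,1,1,1,1,1).

∂_2: C_2 → C_1 acts by ∂[p,q,r] = [q,r] − [p,r] + [p,q]. For instance
  ∂ABF = BF − AF + AB,
  ∂DEG = EG − DG + DE.
The resulting 18×12 matrix has rank 12, and its Smith normal form has invariant factors (1,1,1,1,1,1,1,1,1,1,1,2).

From H_k ≅ ker(∂_k) / im(∂_{k+1}) we obtain:

  H_0: rank C_0 − rank ∂_1 = 7 − 6 = 1, and the invariant factors of ∂_1 are all 1, so H_0 = Z.
  H_1: rank ker ∂_1 − rank ∂_2 = (18 − 6) − 12 = 0, and ∂_2 has invariant factor 2 > 1, so H_1 = Z_2.
  H_2: rank ker ∂_2 − rank ∂_3 = (12 − 12) − 0 = 0, and there is no ∂_3, so H_2 = 0.

As a check, the Euler characteristic is 7 − 18 + 12 = 1, which agrees with 1 − 0 + 0 = 1.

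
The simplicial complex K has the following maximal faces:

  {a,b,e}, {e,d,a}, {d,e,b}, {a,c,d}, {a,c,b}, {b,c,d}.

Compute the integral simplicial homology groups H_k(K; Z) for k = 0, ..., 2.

We work with the vertex ordering a < b < c < d < e. The simplices of K, each written with vertices in increasing order, are:

  0-simplices (5): a, b, c, d, e
  1-simplices (9): ab, ac, ad, ae, bc, bd, be, cd, de
  2-simplices (6): abc, abe, acd, ade, bcd, bde

Hence C_0 ≅ Z^5, C_1 ≅ Z^9, C_2 ≅ Z^6.

The boundary map ∂_1: C_1 → C_0 is given by ∂[p,q] = [q] − [p].
This gives a 5×9 integer matrix of rank 4; reducing to Smith normal form yields diagonal entries (1,1,1,1).

Boundary ∂_2: C_2 → C_1 acts by ∂[p,q,r] = [q,r] − [p,r] + [p,q]. For instance
  ∂acd = cd − ad + ac,
  ∂abe = be − ae + ab.
This gives a 9×6 integer matrix of rank 5; reducing to Smith normal form yields diagonal entries (1,1,1,1,1).

From H_k ≅ ker(∂_k) / im(∂_{k+1}) we obtain:

  H_0: rank C_0 − rank ∂_1 = 5 − 4 = 1, and the invariant factors of ∂_1 are all 1, so H_0 ≅ Z.
  H_1: rank ker ∂_1 − rank ∂_2 = (9 − 4) − 5 = 0, and the invariant factors of ∂_2 are all 1, so H_1 ≅ 0.
  H_2: rank ker ∂_2 − rank ∂_3 = (6 − 5) − 0 = 1, and there is no ∂_3, so H_2 ≅ Z.

H_0 ≅ Z,  H_1 = 0,  H_2 ≅ Z.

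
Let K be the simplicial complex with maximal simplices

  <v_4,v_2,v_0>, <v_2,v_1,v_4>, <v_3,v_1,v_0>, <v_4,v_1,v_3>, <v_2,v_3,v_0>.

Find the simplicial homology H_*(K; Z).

Take the total order v_0 < v_1 < v_2 < v_3 < v_4 on the vertex set. Then K (dimension 2) consists of the simplices:

  0-simplices (5): [v_0], [v_1], [v_2], [v_3], [v_4]
  1-simplices (10): [v_0,v_1], [v_0,v_2], [v_0,v_3], [v_0,v_4], [v_1,v_2], [v_1,v_3], [v_1,v_4], [v_2,v_3], [v_2,v_4], [v_3,v_4]
  2-simplices (5): [v_0,v_1,v_3], [v_0,v_2,v_3], [v_0,v_2,v_4], [v_1,v_2,v_4], [v_1,v_3,v_4]

Hence C_0 ≅ Z^5, C_1 ≅ Z^10, C_2 ≅ Z^5.

∂_1: C_1 → C_0 sends each edge [p,q] (with p < q) to q − p. For instance
  ∂[v_2,v_3] = [v_3] − [v_2].
This gives a 5×10 integer matrix of rank 4; reducing to Smith normal form yields diagonal entries (1,1,1,1).

Boundary ∂_2: C_2 → C_1 sends each 2-simplex [p,q,r] to [q,r] − [p,r] + [p,q]. For instance
  ∂[v_0,v_2,v_4] = [v_2,v_4] − [v_0,v_4] + [v_0,v_2],
  ∂[v_1,v_2,v_4] = [v_2,v_4] − [v_1,v_4] + [v_1,v_2].
This gives a 10×5 integer matrix of rank 5; reducing to Smith normal form yields diagonal entries (1,1,1,1,1).

Now H_k = ker ∂_k / im ∂_{k+1}, so:

  H_0: rank C_0 − rank ∂_1 = 5 − 4 = 1, and the invariant factors of ∂_1 are all 1, so H_0 ≅ Z.
  H_1: rank ker ∂_1 − rank ∂_2 = (10 − 4) − 5 = 1, and the invariant factors of ∂_2 are all 1, so H_1 ≅ Z.
  H_2: rank ker ∂_2 − rank ∂_3 = (5 − 5) − 0 = 0, and there is no ∂_3, so H_2 ≅ 0.

(K is a triangulation of the Möbius band.)

H_0 = Z,  H_1 = Z,  H_2 = 0.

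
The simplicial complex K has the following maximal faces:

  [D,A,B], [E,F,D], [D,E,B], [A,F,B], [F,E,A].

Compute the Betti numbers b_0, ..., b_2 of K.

b_0 = 1, b_1 = 1, b_2 = 0.

Take the total order A < B < D < E < F on the vertex set. Then K (dimension 2) consists of the simplices:

  0-simplices (5): A, B, D, E, F
  1-simplices (10): AB, AD, AE, AF, BD, BE, BF, DE, DF, EF
  2-simplices (5): ABD, ABF, AEF, BDE, DEF

Hence C_0 ≅ Z^5, C_1 ≅ Z^10, C_2 ≅ Z^5.

Boundary ∂_1: C_1 → C_0 sends each edge [p,q] (with p < q) to q − p. For instance
  ∂BF = F − B.
The resulting 5×10 matrix has rank 4, and its Smith normal form has invariant factors (1,1,1,1).

Boundary ∂_2: C_2 → C_1 maps a triangle to the signed sum of its edges. For instance
  ∂ABF = BF − AF + AB,
  ∂ABD = BD − AD + AB.
As a 10×5 matrix over Z this has rank 5, with invariant factors (1,1,1,1,1).

From H_k ≅ ker(∂_k) / im(∂_{k+1}) we obtain:

  H_0: rank C_0 − rank ∂_1 = 5 − 4 = 1, and the invariant factors of ∂_1 are all 1, so H_0 = Z.
  H_1: rank ker ∂_1 − rank ∂_2 = (10 − 4) − 5 = 1, and the invariant factors of ∂_2 are all 1, so H_1 = Z.
  H_2: rank ker ∂_2 − rank ∂_3 = (5 − 5) − 0 = 0, and there is no ∂_3, so H_2 = 0.

Hence the Betti numbers are b_0 = 1, b_1 = 1, b_2 = 0.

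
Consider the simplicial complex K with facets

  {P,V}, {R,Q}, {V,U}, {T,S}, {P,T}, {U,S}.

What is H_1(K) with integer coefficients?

K has 7 vertices, 6 edges.
rank ∂_1 = 5, rank ∂_2 = 0 ⇒ b_1 = 6 − 5 − 0 = 1. So H_1 = Z.

H_1 = Z.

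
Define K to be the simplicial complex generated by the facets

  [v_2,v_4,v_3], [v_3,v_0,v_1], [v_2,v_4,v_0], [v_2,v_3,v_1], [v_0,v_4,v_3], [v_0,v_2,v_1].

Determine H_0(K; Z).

H_0 ≅ Z.

Fix the vertex order v_0 < v_1 < v_2 < v_3 < v_4 and write every simplex with vertices in increasing order. Then dim K = 2 and the simplices of K are:

  0-simplices (5): [v_0], [v_1], [v_2], [v_3], [v_4]
  1-simplices (9): [v_0,v_1], [v_0,v_2], [v_0,v_3], [v_0,v_4], [v_1,v_2], [v_1,v_3], [v_2,v_3], [v_2,v_4], [v_3,v_4]
  2-simplices (6): [v_0,v_1,v_2], [v_0,v_1,v_3], [v_0,v_2,v_4], [v_0,v_3,v_4], [v_1,v_2,v_3], [v_2,v_3,v_4]

so the chain groups are C_0 ≅ Z^5, C_1 ≅ Z^9, C_2 ≅ Z^6.

Boundary ∂_1: C_1 → C_0 sends each edge [p,q] (with p < q) to q − p. For instance
  ∂[v_0,v_4] = [v_4] − [v_0].
This gives a 5×9 integer matrix of rank 4; reducing to Smith normal form yields diagonal entries (1,1,1,1).

∂_2: C_2 → C_1 maps a triangle to the signed sum of its edges. For instance
  ∂[v_0,v_3,v_4] = [v_3,v_4] − [v_0,v_4] + [v_0,v_3],
  ∂[v_2,v_3,v_4] = [v_3,v_4] − [v_2,v_4] + [v_2,v_3].
This gives a 9×6 integer matrix of rank 5; reducing to Smith normal form yields diagonal entries (1,1,1,1,1).

Reading off H_k = ker ∂_k / im ∂_{k+1}:

  H_0: rank C_0 − rank ∂_1 = 5 − 4 = 1, and the invariant factors of ∂_1 are all 1, so H_0 = Z.

(K is a triangulation of the 2-sphere S^2.)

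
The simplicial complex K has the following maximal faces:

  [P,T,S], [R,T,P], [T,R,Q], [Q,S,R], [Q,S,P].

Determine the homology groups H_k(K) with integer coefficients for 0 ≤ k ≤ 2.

H_0 ≅ Z,  H_1 ≅ Z,  H_2 = 0.

Fix the vertex order P < Q < R < S < T and write every simplex with vertices in increasing order. Then dim K = 2 and the simplices of K are:

  0-simplices (5): P, Q, R, S, T
  1-simplices (10): PQ, PR, PS, PT, QR, QS, QT, RS, RT, ST
  2-simplices (5): PQS, PRT, PST, QRS, QRT

so the chain groups are C_0 ≅ Z^5, C_1 ≅ Z^10, C_2 ≅ Z^5.

Boundary ∂_1: C_1 → C_0 sends each edge [p,q] (with p < q) to q − p. For instance
  ∂PR = R − P.
The resulting 5×10 matrix has rank 4, and its Smith normal form has invariant factors (1,1,1,1).

Boundary ∂_2: C_2 → C_1 acts by ∂[p,q,r] = [q,r] − [p,r] + [p,q]. For instance
  ∂PST = ST − PT + PS,
  ∂QRT = RT − QT + QR.
This gives a 10×5 integer matrix of rank 5; reducing to Smith normal form yields diagonal entries (1,1,1,1,1).

From H_k ≅ ker(∂_k) / im(∂_{k+1}) we obtain:

  H_0: rank C_0 − rank ∂_1 = 5 − 4 = 1, and the invariant factors of ∂_1 are all 1, so H_0 ≅ Z.
  H_1: rank ker ∂_1 − rank ∂_2 = (10 − 4) − 5 = 1, and the invariant factors of ∂_2 are all 1, so H_1 ≅ Z.
  H_2: rank ker ∂_2 − rank ∂_3 = (5 − 5) − 0 = 0, and there is no ∂_3, so H_2 ≅ 0.

As a check, the Euler characteristic is 5 − 10 + 5 = 0, which agrees with 1 − 1 + 0 = 0.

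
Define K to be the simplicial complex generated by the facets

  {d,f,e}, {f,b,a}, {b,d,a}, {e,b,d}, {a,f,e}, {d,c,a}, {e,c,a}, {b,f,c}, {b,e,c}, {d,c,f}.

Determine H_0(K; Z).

K has 6 vertices, 15 edges, 10 triangles.
rank ∂_0 = 0, rank ∂_1 = 5 ⇒ b_0 = 6 − 0 − 5 = 1; all invariant factors of ∂_1 are 1 so no torsion. So H_0 ≅ Z.

H_0 = Z.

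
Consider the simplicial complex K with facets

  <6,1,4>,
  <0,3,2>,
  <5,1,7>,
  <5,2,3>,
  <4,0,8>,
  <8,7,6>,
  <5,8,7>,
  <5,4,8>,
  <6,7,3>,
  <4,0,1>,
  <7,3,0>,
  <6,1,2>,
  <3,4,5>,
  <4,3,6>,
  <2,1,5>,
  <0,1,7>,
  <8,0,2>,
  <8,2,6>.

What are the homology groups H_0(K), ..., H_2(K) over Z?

H_0 ≅ Z,  H_1 ≅ Z^2,  H_2 ≅ Z.

We work with the vertex ordering 0 < 1 < 2 < 3 < 4 < 5 < 6 < 7 < 8. The simplices of K, each written with vertices in increasing order, are:

  0-simplices (9): [0], [1], [2], [3], [4], [5], [6], [7], [8]
  1-simplices (27): (27 of them)
  2-simplices (18): [0,1,4], [0,1,7], [0,2,3], [0,2,8], [0,3,7], [0,4,8], [1,2,5], [1,2,6], [1,4,6], [1,5,7], [2,3,5], [2,6,8], [3,4,5], [3,4,6], [3,6,7], [4,5,8], [5,7,8], [6,7,8]

giving chain groups C_0 ≅ Z^9, C_1 ≅ Z^27, C_2 ≅ Z^18.

∂_1: C_1 → C_0 maps an edge to its endpoints' difference, ∂[p,q] = q − p.
The 9×27 boundary matrix has rank 8 and Smith normal form diag(1,1,1,1,1,1,1,1).

The boundary map ∂_2: C_2 → C_1 maps a triangle to the signed sum of its edges. For instance
  ∂[1,5,7] = [5,7] − [1,7] + [1,5],
  ∂[1,2,6] = [2,6] − [1,6] + [1,2].
The resulting 27×18 matrix has rank 17, and its Smith normal form has invariant factors (1,1,1,1,1,1,1,1,1,1,1,1,1,1,1,1,1).

Computing H_k = (kernel of ∂_k) / (image of ∂_{k+1}):

  H_0: rank C_0 − rank ∂_1 = 9 − 8 = 1, and the invariant factors of ∂_1 are all 1, so H_0 ≅ Z.
  H_1: rank ker ∂_1 − rank ∂_2 = (27 − 8) − 17 = 2, and the invariant factors of ∂_2 are all 1, so H_1 ≅ Z^2.
  H_2: rank ker ∂_2 − rank ∂_3 = (18 − 17) − 0 = 1, and there is no ∂_3, so H_2 ≅ Z.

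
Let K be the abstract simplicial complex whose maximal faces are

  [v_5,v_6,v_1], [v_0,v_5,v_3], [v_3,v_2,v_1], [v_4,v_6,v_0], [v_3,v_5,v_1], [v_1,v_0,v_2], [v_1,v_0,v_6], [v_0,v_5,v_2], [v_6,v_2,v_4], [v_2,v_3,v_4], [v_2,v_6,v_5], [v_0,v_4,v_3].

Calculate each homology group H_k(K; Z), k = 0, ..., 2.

Fix the vertex order v_0 < v_1 < v_2 < v_3 < v_4 < v_5 < v_6 and write every simplex with vertices in increasing order. Then dim K = 2 and the simplices of K are:

  0-simplices (7): [v_0], [v_1], [v_2], [v_3], [v_4], [v_5], [v_6]
  1-simplices (18): (18 of them)
  2-simplices (12): (12 of them)

Hence C_0 ≅ Z^7, C_1 ≅ Z^18, C_2 ≅ Z^12.

∂_1: C_1 → C_0 maps an edge to its endpoints' difference, ∂[p,q] = q − p.
The resulting 7×18 matrix has rank 6, and its Smith normal form has invariant factors (1,1,1,1,1,1).

The boundary map ∂_2: C_2 → C_1 acts by ∂[p,q,r] = [q,r] − [p,r] + [p,q]. For instance
  ∂[v_2,v_4,v_6] = [v_4,v_6] − [v_2,v_6] + [v_2,v_4],
  ∂[v_0,v_3,v_5] = [v_3,v_5] − [v_0,v_5] + [v_0,v_3].
This gives a 18×12 integer matrix of rank 12; reducing to Smith normal form yields diagonal entries (1,1,1,1,1,1,1,1,1,1,1,2).

Reading off H_k = ker ∂_k / im ∂_{k+1}:

  H_0: rank C_0 − rank ∂_1 = 7 − 6 = 1, and the invariant factors of ∂_1 are all 1, so H_0 ≅ Z.
  H_1: rank ker ∂_1 − rank ∂_2 = (18 − 6) − 12 = 0, and ∂_2 has invariant factor 2 > 1, so H_1 ≅ Z/2.
  H_2: rank ker ∂_2 − rank ∂_3 = (12 − 12) − 0 = 0, and there is no ∂_3, so H_2 ≅ 0.

(K is a triangulation of the real projective plane RP^2.)

H_0 ≅ Z,  H_1 ≅ Z/2,  H_2 = 0.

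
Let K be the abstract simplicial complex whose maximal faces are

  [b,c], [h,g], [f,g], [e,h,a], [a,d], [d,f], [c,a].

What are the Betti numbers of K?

b_0 = 1, b_1 = 1, b_2 = 0.

Take the total order a < b < c < d < e < f < g < h on the vertex set. Then K (dimension 2) consists of the simplices:

  0-simplices (8): a, b, c, d, e, f, g, h
  1-simplices (9): ac, ad, ae, ah, bc, df, eh, fg, gh
  2-simplices (1): aeh

so the chain groups are C_0 ≅ Z^8, C_1 ≅ Z^9, C_2 ≅ Z^1.

The boundary map ∂_1: C_1 → C_0 sends each edge [p,q] (with p < q) to q − p.
The resulting 8×9 matrix has rank 7, and its Smith normal form has invariant factors (1,1,1,1,1,1,1).

∂_2: C_2 → C_1 maps a triangle to the signed sum of its edges. For instance
  ∂aeh = eh − ah + ae.
As a 9×1 matrix over Z this has rank 1, with invariant factors (1).

Reading off H_k = ker ∂_k / im ∂_{k+1}:

  H_0: rank C_0 − rank ∂_1 = 8 − 7 = 1, and the invariant factors of ∂_1 are all 1, so H_0 ≅ Z.
  H_1: rank ker ∂_1 − rank ∂_2 = (9 − 7) − 1 = 1, and the invariant factors of ∂_2 are all 1, so H_1 ≅ Z.
  H_2: rank ker ∂_2 − rank ∂_3 = (1 − 1) − 0 = 0, and there is no ∂_3, so H_2 ≅ 0.

Hence the Betti numbers are b_0 = 1, b_1 = 1, b_2 = 0.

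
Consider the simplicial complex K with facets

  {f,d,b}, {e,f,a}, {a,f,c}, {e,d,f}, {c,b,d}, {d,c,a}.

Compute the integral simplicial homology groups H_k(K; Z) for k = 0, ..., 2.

Fix the vertex order a < b < c < d < e < f and write every simplex with vertices in increasing order. Then dim K = 2 and the simplices of K are:

  0-simplices (6): a, b, c, d, e, f
  1-simplices (12): ac, ad, ae, af, bc, bd, bf, cd, cf, de, df, ef
  2-simplices (6): acd, acf, aef, bcd, bdf, def

Hence C_0 ≅ Z^6, C_1 ≅ Z^12, C_2 ≅ Z^6.

Boundary ∂_1: C_1 → C_0 sends each edge [p,q] (with p < q) to q − p.
The resulting 6×12 matrix has rank 5, and its Smith normal form has invariant factors (1,1,1,1,1).

Boundary ∂_2: C_2 → C_1 sends each 2-simplex [p,q,r] to [q,r] − [p,r] + [p,q]. For instance
  ∂bdf = df − bf + bd,
  ∂aef = ef − af + ae.
The 12×6 boundary matrix has rank 6 and Smith normal form diag(1,1,1,1,1,1).

From H_k ≅ ker(∂_k) / im(∂_{k+1}) we obtain:

  H_0: rank C_0 − rank ∂_1 = 6 − 5 = 1, and the invariant factors of ∂_1 are all 1, so H_0 = Z.
  H_1: rank ker ∂_1 − rank ∂_2 = (12 − 5) − 6 = 1, and the invariant factors of ∂_2 are all 1, so H_1 = Z.
  H_2: rank ker ∂_2 − rank ∂_3 = (6 − 6) − 0 = 0, and there is no ∂_3, so H_2 = 0.

(K is a triangulation of the cylinder S^1 x I.)

H_0 = Z,  H_1 = Z,  H_2 = 0.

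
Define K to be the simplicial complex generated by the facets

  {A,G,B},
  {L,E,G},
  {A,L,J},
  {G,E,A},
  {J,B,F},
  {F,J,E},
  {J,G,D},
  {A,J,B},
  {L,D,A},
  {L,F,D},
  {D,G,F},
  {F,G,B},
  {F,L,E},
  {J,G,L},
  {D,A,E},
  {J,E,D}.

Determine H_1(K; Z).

H_1 = Z^2.

We work with the vertex ordering A < B < D < E < F < G < J < L. The simplices of K, each written with vertices in increasing order, are:

  0-simplices (8): A, B, D, E, F, G, J, L
  1-simplices (24): AB, AD, AE, AG, AJ, AL, BF, BG, BJ, DE, DF, DG, DJ, DL, EF, EG, EJ, EL, FG, FJ, FL, GJ, GL, JL
  2-simplices (16): ABG, ABJ, ADE, ADL, AEG, AJL, BFG, BFJ, DEJ, DFG, DFL, DGJ, EFJ, EFL, EGL, GJL

giving chain groups C_0 ≅ Z^8, C_1 ≅ Z^24, C_2 ≅ Z^16.

∂_1: C_1 → C_0 maps an edge to its endpoints' difference, ∂[p,q] = q − p. For instance
  ∂FL = L − F.
The 8×24 boundary matrix has rank 7 and Smith normal form diag(1,1,1,1,1,1,1).

The boundary map ∂_2: C_2 → C_1 sends each 2-simplex [p,q,r] to [q,r] − [p,r] + [p,q]. For instance
  ∂DFG = FG − DG + DF,
  ∂ADE = DE − AE + AD.
This gives a 24×16 integer matrix of rank 15; reducing to Smith normal form yields diagonal entries (1,1,1,1,1,1,1,1,1,1,1,1,1,1,1).

Computing H_k = (kernel of ∂_k) / (image of ∂_{k+1}):

  H_1: rank ker ∂_1 − rank ∂_2 = (24 − 7) − 15 = 2, and the invariant factors of ∂_2 are all 1, so H_1 ≅ Z^2.

(K is a triangulation of the torus T^2.)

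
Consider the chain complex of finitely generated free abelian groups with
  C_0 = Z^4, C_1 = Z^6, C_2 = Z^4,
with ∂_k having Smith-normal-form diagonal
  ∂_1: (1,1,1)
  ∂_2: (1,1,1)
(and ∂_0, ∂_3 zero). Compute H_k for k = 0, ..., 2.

H_0: b_0 = 4 − 0 − 3 = 1; torsion from ∂_1 factors > 1: none. So H_0 ≅ Z.
H_1: b_1 = 6 − 3 − 3 = 0; torsion from ∂_2 factors > 1: none. So H_1 ≅ 0.
H_2: b_2 = 4 − 3 − 0 = 1; torsion from ∂_3 factors > 1: none. So H_2 ≅ Z.

H_0 ≅ Z,  H_1 = 0,  H_2 ≅ Z.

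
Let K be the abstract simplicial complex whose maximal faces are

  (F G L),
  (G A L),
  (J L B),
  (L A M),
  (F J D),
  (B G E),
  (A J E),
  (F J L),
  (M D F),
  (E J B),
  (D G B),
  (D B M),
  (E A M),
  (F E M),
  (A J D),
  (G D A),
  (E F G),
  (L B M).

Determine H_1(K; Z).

H_1 ≅ Z^2.

Take the total order A < B < D < E < F < G < J < L < M on the vertex set. Then K (dimension 2) consists of the simplices:

  0-simplices (9): A, B, D, E, F, G, J, L, M
  1-simplices (27): AD, AE, AG, AJ, AL, AM, BD, BE, BG, BJ, BL, BM, DF, DG, DJ, DM, EF, EG, EJ, EM, FG, FJ, FL, FM, GL, JL, LM
  2-simplices (18): ADG, ADJ, AEJ, AEM, AGL, ALM, BDG, BDM, BEG, BEJ, BJL, BLM, DFJ, DFM, EFG, EFM, FGL, FJL

giving chain groups C_0 ≅ Z^9, C_1 ≅ Z^27, C_2 ≅ Z^18.

∂_1: C_1 → C_0 sends each edge [p,q] (with p < q) to q − p.
As a 9×27 matrix over Z this has rank 8, with invariant factors (1,1,1,1,1,1,1,1).

∂_2: C_2 → C_1 acts by ∂[p,q,r] = [q,r] − [p,r] + [p,q]. For instance
  ∂ALM = LM − AM + AL,
  ∂DFJ = FJ − DJ + DF.
This gives a 27×18 integer matrix of rank 17; reducing to Smith normal form yields diagonal entries (1,1,1,1,1,1,1,1,1,1,1,1,1,1,1,1,1).

From H_k ≅ ker(∂_k) / im(∂_{k+1}) we obtain:

  H_1: rank ker ∂_1 − rank ∂_2 = (27 − 8) − 17 = 2, and the invariant factors of ∂_2 are all 1, so H_1 ≅ Z^2.

(K is a triangulation of the torus T^2.)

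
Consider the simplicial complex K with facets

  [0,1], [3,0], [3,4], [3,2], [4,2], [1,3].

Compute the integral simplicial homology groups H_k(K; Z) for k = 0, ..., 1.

H_0 ≅ Z,  H_1 ≅ Z^2.

Fix the vertex order 0 < 1 < 2 < 3 < 4 and write every simplex with vertices in increasing order. Then dim K = 1 and the simplices of K are:

  0-simplices (5): [0], [1], [2], [3], [4]
  1-simplices (6): [0,1], [0,3], [1,3], [2,3], [2,4], [3,4]

Hence C_0 ≅ Z^5, C_1 ≅ Z^6.

∂_1: C_1 → C_0 is given by ∂[p,q] = [q] − [p]. For instance
  ∂[2,4] = [4] − [2].
This gives a 5×6 integer matrix of rank 4; reducing to Smith normal form yields diagonal entries (1,1,1,1).

From H_k ≅ ker(∂_k) / im(∂_{k+1}) we obtain:

  H_0: rank C_0 − rank ∂_1 = 5 − 4 = 1, and the invariant factors of ∂_1 are all 1, so H_0 = Z.
  H_1: rank ker ∂_1 − rank ∂_2 = (6 − 4) − 0 = 2, and there is no ∂_2, so H_1 = Z^2.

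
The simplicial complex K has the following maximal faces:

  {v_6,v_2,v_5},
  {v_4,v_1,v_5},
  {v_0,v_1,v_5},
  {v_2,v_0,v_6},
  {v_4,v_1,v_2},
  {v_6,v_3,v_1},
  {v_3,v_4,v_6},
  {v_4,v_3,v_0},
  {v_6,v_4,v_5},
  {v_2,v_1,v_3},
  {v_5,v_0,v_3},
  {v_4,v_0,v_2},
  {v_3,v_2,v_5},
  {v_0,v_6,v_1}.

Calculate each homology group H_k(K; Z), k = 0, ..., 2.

H_0 ≅ Z,  H_1 ≅ Z^2,  H_2 ≅ Z.

We work with the vertex ordering v_0 < v_1 < v_2 < v_3 < v_4 < v_5 < v_6. The simplices of K, each written with vertices in increasing order, are:

  0-simplices (7): [v_0], [v_1], [v_2], [v_3], [v_4], [v_5], [v_6]
  1-simplices (21): (21 of them)
  2-simplices (14): (14 of them)

giving chain groups C_0 ≅ Z^7, C_1 ≅ Z^21, C_2 ≅ Z^14.

The boundary map ∂_1: C_1 → C_0 is given by ∂[p,q] = [q] − [p]. For instance
  ∂[v_0,v_1] = [v_1] − [v_0].
This gives a 7×21 integer matrix of rank 6; reducing to Smith normal form yields diagonal entries (1,1,1,1,1,1).

∂_2: C_2 → C_1 maps a triangle to the signed sum of its edges. For instance
  ∂[v_2,v_5,v_6] = [v_5,v_6] − [v_2,v_6] + [v_2,v_5],
  ∂[v_3,v_4,v_6] = [v_4,v_6] − [v_3,v_6] + [v_3,v_4].
The resulting 21×14 matrix has rank 13, and its Smith normal form has invariant factors (1,1,1,1,1,1,1,1,1,1,1,1,1).

Reading off H_k = ker ∂_k / im ∂_{k+1}:

  H_0: rank C_0 − rank ∂_1 = 7 − 6 = 1, and the invariant factors of ∂_1 are all 1, so H_0 ≅ Z.
  H_1: rank ker ∂_1 − rank ∂_2 = (21 − 6) − 13 = 2, and the invariant factors of ∂_2 are all 1, so H_1 ≅ Z^2.
  H_2: rank ker ∂_2 − rank ∂_3 = (14 − 13) − 0 = 1, and there is no ∂_3, so H_2 ≅ Z.

As a check, the Euler characteristic is 7 − 21 + 14 = 0, which agrees with 1 − 2 + 1 = 0.
(K is a triangulation of the torus T^2.)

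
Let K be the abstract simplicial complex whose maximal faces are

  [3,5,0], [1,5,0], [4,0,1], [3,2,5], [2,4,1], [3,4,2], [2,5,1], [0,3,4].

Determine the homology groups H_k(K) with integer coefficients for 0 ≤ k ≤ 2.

We work with the vertex ordering 0 < 1 < 2 < 3 < 4 < 5. The simplices of K, each written with vertices in increasing order, are:

  0-simplices (6): [0], [1], [2], [3], [4], [5]
  1-simplices (12): [0,1], [0,3], [0,4], [0,5], [1,2], [1,4], [1,5], [2,3], [2,4], [2,5], [3,4], [3,5]
  2-simplices (8): [0,1,4], [0,1,5], [0,3,4], [0,3,5], [1,2,4], [1,2,5], [2,3,4], [2,3,5]

so the chain groups are C_0 ≅ Z^6, C_1 ≅ Z^12, C_2 ≅ Z^8.

Boundary ∂_1: C_1 → C_0 is given by ∂[p,q] = [q] − [p]. For instance
  ∂[2,4] = [4] − [2].
As a 6×12 matrix over Z this has rank 5, with invariant factors (1,1,1,1,1).

∂_2: C_2 → C_1 maps a triangle to the signed sum of its edges. For instance
  ∂[2,3,5] = [3,5] − [2,5] + [2,3],
  ∂[0,3,5] = [3,5] − [0,5] + [0,3].
As a 12×8 matrix over Z this has rank 7, with invariant factors (1,1,1,1,1,1,1).

From H_k ≅ ker(∂_k) / im(∂_{k+1}) we obtain:

  H_0: rank C_0 − rank ∂_1 = 6 − 5 = 1, and the invariant factors of ∂_1 are all 1, so H_0 = Z.
  H_1: rank ker ∂_1 − rank ∂_2 = (12 − 5) − 7 = 0, and the invariant factors of ∂_2 are all 1, so H_1 = 0.
  H_2: rank ker ∂_2 − rank ∂_3 = (8 − 7) − 0 = 1, and there is no ∂_3, so H_2 = Z.

As a check, the Euler characteristic is 6 − 12 + 8 = 2, which agrees with 1 − 0 + 1 = 2.

H_0 = Z,  H_1 = 0,  H_2 = Z.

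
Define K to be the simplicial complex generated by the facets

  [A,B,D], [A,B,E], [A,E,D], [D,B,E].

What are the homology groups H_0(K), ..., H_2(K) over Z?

H_0 ≅ Z,  H_1 = 0,  H_2 ≅ Z.

Take the total order A < B < D < E on the vertex set. Then K (dimension 2) consists of the simplices:

  0-simplices (4): A, B, D, E
  1-simplices (6): AB, AD, AE, BD, BE, DE
  2-simplices (4): ABD, ABE, ADE, BDE

giving chain groups C_0 ≅ Z^4, C_1 ≅ Z^6, C_2 ≅ Z^4.

The boundary map ∂_1: C_1 → C_0 maps an edge to its endpoints' difference, ∂[p,q] = q − p. For instance
  ∂DE = E − D.
As a 4×6 matrix over Z this has rank 3, with invariant factors (1,1,1).

Boundary ∂_2: C_2 → C_1 maps a triangle to the signed sum of its edges. For instance
  ∂ABE = BE − AE + AB,
  ∂BDE = DE − BE + BD.
The resulting 6×4 matrix has rank 3, and its Smith normal form has invariant factors (1,1,1).

Reading off H_k = ker ∂_k / im ∂_{k+1}:

  H_0: rank C_0 − rank ∂_1 = 4 − 3 = 1, and the invariant factors of ∂_1 are all 1, so H_0 ≅ Z.
  H_1: rank ker ∂_1 − rank ∂_2 = (6 − 3) − 3 = 0, and the invariant factors of ∂_2 are all 1, so H_1 ≅ 0.
  H_2: rank ker ∂_2 − rank ∂_3 = (4 − 3) − 0 = 1, and there is no ∂_3, so H_2 ≅ Z.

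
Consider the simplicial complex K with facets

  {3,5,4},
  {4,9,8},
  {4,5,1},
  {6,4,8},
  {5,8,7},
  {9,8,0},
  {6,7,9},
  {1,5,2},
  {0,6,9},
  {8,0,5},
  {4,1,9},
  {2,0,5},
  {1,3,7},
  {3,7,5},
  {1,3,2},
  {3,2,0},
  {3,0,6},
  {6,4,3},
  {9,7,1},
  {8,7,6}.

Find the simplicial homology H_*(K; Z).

Take the total order 0 < 1 < 2 < 3 < 4 < 5 < 6 < 7 < 8 < 9 on the vertex set. Then K (dimension 2) consists of the simplices:

  0-simplices (10): [0], [1], [2], [3], [4], [5], [6], [7], [8], [9]
  1-simplices (30): (30 of them)
  2-simplices (20): (20 of them)

giving chain groups C_0 ≅ Z^10, C_1 ≅ Z^30, C_2 ≅ Z^20.

∂_1: C_1 → C_0 maps an edge to its endpoints' difference, ∂[p,q] = q − p. For instance
  ∂[6,9] = [9] − [6].
As a 10×30 matrix over Z this has rank 9, with invariant factors (1,1,1,1,1,1,1,1,1).

∂_2: C_2 → C_1 sends each 2-simplex [p,q,r] to [q,r] − [p,r] + [p,q]. For instance
  ∂[1,2,3] = [2,3] − [1,3] + [1,2],
  ∂[3,4,6] = [4,6] − [3,6] + [3,4].
The 30×20 boundary matrix has rank 20 and Smith normal form diag(1,1,1,1,1,1,1,1,1,1,1,1,1,1,1,1,1,1,1,2).

Computing H_k = (kernel of ∂_k) / (image of ∂_{k+1}):

  H_0: rank C_0 − rank ∂_1 = 10 − 9 = 1, and the invariant factors of ∂_1 are all 1, so H_0 = Z.
  H_1: rank ker ∂_1 − rank ∂_2 = (30 − 9) − 20 = 1, and ∂_2 has invariant factor 2 > 1, so H_1 = Z × Z/2.
  H_2: rank ker ∂_2 − rank ∂_3 = (20 − 20) − 0 = 0, and there is no ∂_3, so H_2 = 0.

H_0 ≅ Z,  H_1 ≅ Z × Z/2,  H_2 = 0.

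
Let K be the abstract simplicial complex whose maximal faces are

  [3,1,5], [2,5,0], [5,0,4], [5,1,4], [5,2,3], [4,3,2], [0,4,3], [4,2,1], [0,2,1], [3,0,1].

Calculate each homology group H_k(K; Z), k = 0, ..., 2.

H_0 ≅ Z,  H_1 ≅ Z/2,  H_2 = 0.

Take the total order 0 < 1 < 2 < 3 < 4 < 5 on the vertex set. Then K (dimension 2) consists of the simplices:

  0-simplices (6): [0], [1], [2], [3], [4], [5]
  1-simplices (15): [0,1], [0,2], [0,3], [0,4], [0,5], [1,2], [1,3], [1,4], [1,5], [2,3], [2,4], [2,5], [3,4], [3,5], [4,5]
  2-simplices (10): [0,1,2], [0,1,3], [0,2,5], [0,3,4], [0,4,5], [1,2,4], [1,3,5], [1,4,5], [2,3,4], [2,3,5]

Hence C_0 ≅ Z^6, C_1 ≅ Z^15, C_2 ≅ Z^10.

∂_1: C_1 → C_0 is given by ∂[p,q] = [q] − [p].
The resulting 6×15 matrix has rank 5, and its Smith normal form has invariant factors (1,1,1,1,1).

Boundary ∂_2: C_2 → C_1 acts by ∂[p,q,r] = [q,r] − [p,r] + [p,q]. For instance
  ∂[2,3,4] = [3,4] − [2,4] + [2,3],
  ∂[0,1,3] = [1,3] − [0,3] + [0,1].
This gives a 15×10 integer matrix of rank 10; reducing to Smith normal form yields diagonal entries (1,1,1,1,1,1,1,1,1,2).

From H_k ≅ ker(∂_k) / im(∂_{k+1}) we obtain:

  H_0: rank C_0 − rank ∂_1 = 6 − 5 = 1, and the invariant factors of ∂_1 are all 1, so H_0 = Z.
  H_1: rank ker ∂_1 − rank ∂_2 = (15 − 5) − 10 = 0, and ∂_2 has invariant factor 2 > 1, so H_1 = Z/2.
  H_2: rank ker ∂_2 − rank ∂_3 = (10 − 10) − 0 = 0, and there is no ∂_3, so H_2 = 0.

(K is a triangulation of the real projective plane RP^2.)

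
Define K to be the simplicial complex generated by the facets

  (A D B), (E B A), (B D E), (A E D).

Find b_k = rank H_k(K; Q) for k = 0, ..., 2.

We work with the vertex ordering A < B < D < E. The simplices of K, each written with vertices in increasing order, are:

  0-simplices (4): A, B, D, E
  1-simplices (6): AB, AD, AE, BD, BE, DE
  2-simplices (4): ABD, ABE, ADE, BDE

Hence C_0 ≅ Z^4, C_1 ≅ Z^6, C_2 ≅ Z^4.

The boundary map ∂_1: C_1 → C_0 is given by ∂[p,q] = [q] − [p].
As a 4×6 matrix over Z this has rank 3, with invariant factors (1,1,1).

The boundary map ∂_2: C_2 → C_1 acts by ∂[p,q,r] = [q,r] − [p,r] + [p,q]. For instance
  ∂BDE = DE − BE + BD,
  ∂ABE = BE − AE + AB.
The 6×4 boundary matrix has rank 3 and Smith normal form diag(1,1,1).

From H_k ≅ ker(∂_k) / im(∂_{k+1}) we obtain:

  H_0: rank C_0 − rank ∂_1 = 4 − 3 = 1, and the invariant factors of ∂_1 are all 1, so H_0 = Z.
  H_1: rank ker ∂_1 − rank ∂_2 = (6 − 3) − 3 = 0, and the invariant factors of ∂_2 are all 1, so H_1 = 0.
  H_2: rank ker ∂_2 − rank ∂_3 = (4 − 3) − 0 = 1, and there is no ∂_3, so H_2 = Z.

Hence the Betti numbers are b_0 = 1, b_1 = 0, b_2 = 1.

b_0 = 1, b_1 = 0, b_2 = 1.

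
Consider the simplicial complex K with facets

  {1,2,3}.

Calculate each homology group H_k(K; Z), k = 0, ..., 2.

H_0 ≅ Z,  H_1 = 0,  H_2 = 0.

K has 3 vertices, 3 edges, 1 triangle.
rank ∂_0 = 0, rank ∂_1 = 2 ⇒ b_0 = 3 − 0 − 2 = 1; all invariant factors of ∂_1 are 1 so no torsion. So H_0 ≅ Z.
rank ∂_1 = 2, rank ∂_2 = 1 ⇒ b_1 = 3 − 2 − 1 = 0; all invariant factors of ∂_2 are 1 so no torsion. So H_1 ≅ 0.
rank ∂_2 = 1, rank ∂_3 = 0 ⇒ b_2 = 1 − 1 − 0 = 0. So H_2 ≅ 0.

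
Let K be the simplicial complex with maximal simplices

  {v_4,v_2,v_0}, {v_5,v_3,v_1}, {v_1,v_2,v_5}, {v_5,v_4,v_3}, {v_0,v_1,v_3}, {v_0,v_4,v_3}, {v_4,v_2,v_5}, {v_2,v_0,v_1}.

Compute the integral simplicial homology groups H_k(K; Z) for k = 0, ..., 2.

H_0 = Z,  H_1 = 0,  H_2 = Z.

Fix the vertex order v_0 < v_1 < v_2 < v_3 < v_4 < v_5 and write every simplex with vertices in increasing order. Then dim K = 2 and the simplices of K are:

  0-simplices (6): [v_0], [v_1], [v_2], [v_3], [v_4], [v_5]
  1-simplices (12): [v_0,v_1], [v_0,v_2], [v_0,v_3], [v_0,v_4], [v_1,v_2], [v_1,v_3], [v_1,v_5], [v_2,v_4], [v_2,v_5], [v_3,v_4], [v_3,v_5], [v_4,v_5]
  2-simplices (8): [v_0,v_1,v_2], [v_0,v_1,v_3], [v_0,v_2,v_4], [v_0,v_3,v_4], [v_1,v_2,v_5], [v_1,v_3,v_5], [v_2,v_4,v_5], [v_3,v_4,v_5]

giving chain groups C_0 ≅ Z^6, C_1 ≅ Z^12, C_2 ≅ Z^8.

The boundary map ∂_1: C_1 → C_0 sends each edge [p,q] (with p < q) to q − p. For instance
  ∂[v_0,v_3] = [v_3] − [v_0].
The 6×12 boundary matrix has rank 5 and Smith normal form diag(1,1,1,1,1).

∂_2: C_2 → C_1 acts by ∂[p,q,r] = [q,r] − [p,r] + [p,q]. For instance
  ∂[v_0,v_2,v_4] = [v_2,v_4] − [v_0,v_4] + [v_0,v_2],
  ∂[v_3,v_4,v_5] = [v_4,v_5] − [v_3,v_5] + [v_3,v_4].
As a 12×8 matrix over Z this has rank 7, with invariant factors (1,1,1,1,1,1,1).

Reading off H_k = ker ∂_k / im ∂_{k+1}:

  H_0: rank C_0 − rank ∂_1 = 6 − 5 = 1, and the invariant factors of ∂_1 are all 1, so H_0 ≅ Z.
  H_1: rank ker ∂_1 − rank ∂_2 = (12 − 5) − 7 = 0, and the invariant factors of ∂_2 are all 1, so H_1 ≅ 0.
  H_2: rank ker ∂_2 − rank ∂_3 = (8 − 7) − 0 = 1, and there is no ∂_3, so H_2 ≅ Z.

As a check, the Euler characteristic is 6 − 12 + 8 = 2, which agrees with 1 − 0 + 1 = 2.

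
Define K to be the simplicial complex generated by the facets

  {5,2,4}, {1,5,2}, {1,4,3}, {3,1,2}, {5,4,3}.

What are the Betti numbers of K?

Fix the vertex order 1 < 2 < 3 < 4 < 5 and write every simplex with vertices in increasing order. Then dim K = 2 and the simplices of K are:

  0-simplices (5): [1], [2], [3], [4], [5]
  1-simplices (10): [1,2], [1,3], [1,4], [1,5], [2,3], [2,4], [2,5], [3,4], [3,5], [4,5]
  2-simplices (5): [1,2,3], [1,2,5], [1,3,4], [2,4,5], [3,4,5]

Hence C_0 ≅ Z^5, C_1 ≅ Z^10, C_2 ≅ Z^5.

The boundary map ∂_1: C_1 → C_0 maps an edge to its endpoints' difference, ∂[p,q] = q − p. For instance
  ∂[1,2] = [2] − [1].
As a 5×10 matrix over Z this has rank 4, with invariant factors (1,1,1,1).

The boundary map ∂_2: C_2 → C_1 maps a triangle to the signed sum of its edges. For instance
  ∂[1,2,5] = [2,5] − [1,5] + [1,2],
  ∂[1,3,4] = [3,4] − [1,4] + [1,3].
The resulting 10×5 matrix has rank 5, and its Smith normal form has invariant factors (1,1,1,1,1).

Reading off H_k = ker ∂_k / im ∂_{k+1}:

  H_0: rank C_0 − rank ∂_1 = 5 − 4 = 1, and the invariant factors of ∂_1 are all 1, so H_0 = Z.
  H_1: rank ker ∂_1 − rank ∂_2 = (10 − 4) − 5 = 1, and the invariant factors of ∂_2 are all 1, so H_1 = Z.
  H_2: rank ker ∂_2 − rank ∂_3 = (5 − 5) − 0 = 0, and there is no ∂_3, so H_2 = 0.

As a check, the Euler characteristic is 5 − 10 + 5 = 0, which agrees with 1 − 1 + 0 = 0.
(K is a triangulation of the Möbius band.)

Hence the Betti numbers are b_0 = 1, b_1 = 1, b_2 = 0.

b_0 = 1, b_1 = 1, b_2 = 0.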